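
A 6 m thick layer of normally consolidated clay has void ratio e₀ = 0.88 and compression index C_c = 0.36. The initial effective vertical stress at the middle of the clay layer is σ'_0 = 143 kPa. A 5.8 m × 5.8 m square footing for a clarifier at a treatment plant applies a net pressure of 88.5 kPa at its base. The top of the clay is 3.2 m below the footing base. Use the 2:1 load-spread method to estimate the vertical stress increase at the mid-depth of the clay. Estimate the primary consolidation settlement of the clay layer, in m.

Mid-depth of clay below the footing base: z = 3.2 + 6/2 = 6.2 m.
Stress increase at mid-clay by the 2:1 spreading method:
Δσ = qBL/((B+z)(L+z)) = 88.5×5.8×5.8/((5.8+6.2)(5.8+6.2)) = 20.675 kPa
Final effective stress: σ'_f = σ'_0 + Δσ = 143 + 20.675 = 163.68 kPa.
Normally consolidated clay, so the full stress increment lies on the virgin compression line:
S_c = C_c·H/(1+e₀)·log₁₀(σ'_f/σ'_0) = 0.36×6/(1+0.88)×log₁₀(163.68/143)
    = 1.1489 × 0.05866 = 0.06739 m

S_c ≈ 0.0674 m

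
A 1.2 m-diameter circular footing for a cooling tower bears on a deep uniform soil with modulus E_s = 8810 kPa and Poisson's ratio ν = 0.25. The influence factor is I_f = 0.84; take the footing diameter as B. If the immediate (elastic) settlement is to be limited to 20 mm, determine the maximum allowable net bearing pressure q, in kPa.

q ≈ 186 kPa

S_e = q·B·(1−ν²)/E_s · I_f  ⇒  q = S_e·E_s / (B·(1−ν²)·I_f).
q = 0.02 × 8810 / (1.2 × 0.9375 × 0.84) = 186.5 kPa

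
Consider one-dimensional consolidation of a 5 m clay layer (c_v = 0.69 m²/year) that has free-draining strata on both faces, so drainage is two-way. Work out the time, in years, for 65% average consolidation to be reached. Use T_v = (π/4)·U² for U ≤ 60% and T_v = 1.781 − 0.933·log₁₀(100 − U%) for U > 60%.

t ≈ 3.08 years

Drainage path length: H_d = H/2 = 2.5 m (double drainage).
U > 60%: T_v = 1.781 − 0.933·log₁₀(100 − 65) = 0.34038.
t = T_v·H_d²/c_v = 0.34038×2.5²/0.69 = 3.083 years.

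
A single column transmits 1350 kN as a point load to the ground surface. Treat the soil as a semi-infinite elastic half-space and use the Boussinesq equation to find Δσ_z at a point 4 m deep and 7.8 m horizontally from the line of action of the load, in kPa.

Boussinesq vertical stress below a point load on an elastic half-space:
Δσ_z = 3P/(2πz²) · [1 + (r/z)²]^(−5/2)
r/z = 7.8/4 = 1.95; [1+(r/z)²]^(−5/2) = 0.019785.
Δσ_z = 3×1350/(2π×4²) × 0.019785 = 40.286 × 0.019785 = 0.7971 kPa

Δσ_z ≈ 0.797 kPa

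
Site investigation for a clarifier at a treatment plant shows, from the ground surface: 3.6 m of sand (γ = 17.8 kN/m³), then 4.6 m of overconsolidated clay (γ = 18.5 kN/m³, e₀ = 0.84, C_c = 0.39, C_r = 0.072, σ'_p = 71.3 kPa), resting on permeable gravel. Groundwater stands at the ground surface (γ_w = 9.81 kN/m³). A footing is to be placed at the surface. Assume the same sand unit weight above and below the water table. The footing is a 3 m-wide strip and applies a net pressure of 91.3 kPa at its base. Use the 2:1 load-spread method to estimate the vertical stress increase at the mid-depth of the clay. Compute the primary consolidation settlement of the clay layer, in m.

Mid-depth of clay below the ground surface: z = 3.6 + 4.6/2 = 5.9 m.
Total vertical stress at mid-clay: σ_v = 17.8×3.6 + 18.5×2.3 = 106.63 kPa.
Pore pressure: u = 9.81×(5.9 − 0) = 57.879 kPa.
Initial effective stress: σ'_0 = σ_v − u = 106.63 − 57.879 = 48.751 kPa.
Stress increase at mid-clay by the 2:1 spreading method:
Δσ = qB/(B+z) = 91.3×3/(3+5.9) = 30.775 kPa
Final effective stress: σ'_f = 48.751 + 30.775 = 79.526 kPa.
σ'_f = 79.526 > σ'_p = 71.3 kPa, so the stress path crosses the preconsolidation pressure — recompression up to σ'_p, then virgin compression beyond:
S_c = H/(1+e₀)·[C_r·log₁₀(σ'_p/σ'_0) + C_c·log₁₀(σ'_f/σ'_p)]
    = 4.6/1.84 × [0.072×log₁₀(71.3/48.751) + 0.39×log₁₀(79.526/71.3)]
    = 2.5 × [0.011888 + 0.018494] = 0.07595 m

S_c ≈ 0.076 m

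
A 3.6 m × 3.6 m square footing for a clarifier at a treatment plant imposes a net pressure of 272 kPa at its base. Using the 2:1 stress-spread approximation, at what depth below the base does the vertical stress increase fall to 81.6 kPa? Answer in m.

z ≈ 2.97 m

2:1 spreading — at depth z the loaded area has grown by z in each plan dimension:
qB²/(B+z)² = Δσ_z ⇒ z = B(√(q/Δσ_z) − 1) = 3.6×(√(272/81.6) − 1) = 2.973 m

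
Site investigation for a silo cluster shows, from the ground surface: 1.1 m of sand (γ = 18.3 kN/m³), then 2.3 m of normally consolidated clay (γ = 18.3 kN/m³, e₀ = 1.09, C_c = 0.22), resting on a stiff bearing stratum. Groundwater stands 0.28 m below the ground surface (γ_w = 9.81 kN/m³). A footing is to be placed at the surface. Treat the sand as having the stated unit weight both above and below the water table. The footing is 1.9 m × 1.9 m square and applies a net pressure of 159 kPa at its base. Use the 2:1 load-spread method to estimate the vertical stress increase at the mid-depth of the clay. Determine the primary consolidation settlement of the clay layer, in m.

S_c ≈ 0.0974 m

Mid-depth of clay below the ground surface: z = 1.1 + 2.3/2 = 2.25 m.
Total vertical stress at mid-clay: σ_v = 18.3×1.1 + 18.3×1.15 = 41.175 kPa.
Pore pressure: u = 9.81×(2.25 − 0.28) = 19.326 kPa.
Initial effective stress: σ'_0 = σ_v − u = 41.175 − 19.326 = 21.849 kPa.
Stress increase at mid-clay by the 2:1 spreading method:
Δσ = qBL/((B+z)(L+z)) = 159×1.9×1.9/((1.9+2.25)(1.9+2.25)) = 33.328 kPa
Final effective stress: σ'_f = σ'_0 + Δσ = 21.849 + 33.328 = 55.177 kPa.
Normally consolidated clay, so the full stress increment lies on the virgin compression line:
S_c = C_c·H/(1+e₀)·log₁₀(σ'_f/σ'_0) = 0.22×2.3/(1+1.09)×log₁₀(55.177/21.849)
    = 0.24211 × 0.40233 = 0.09741 m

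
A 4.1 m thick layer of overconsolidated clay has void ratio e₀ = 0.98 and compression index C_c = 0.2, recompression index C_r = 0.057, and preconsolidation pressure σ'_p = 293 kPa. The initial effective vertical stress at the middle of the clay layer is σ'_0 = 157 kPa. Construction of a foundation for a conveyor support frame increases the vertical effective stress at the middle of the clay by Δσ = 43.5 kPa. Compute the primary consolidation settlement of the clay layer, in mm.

S_c ≈ 12.5 mm

Final effective stress: σ'_f = 157 + 43.5 = 200.5 kPa.
σ'_f = 200.5 ≤ σ'_p = 293 kPa, so the clay remains overconsolidated and only the recompression index applies:
S_c = C_r·H/(1+e₀)·log₁₀(σ'_f/σ'_0) = 0.057×4.1/1.98×log₁₀(200.5/157)
    = 0.11803 × 0.10621 = 0.01254 m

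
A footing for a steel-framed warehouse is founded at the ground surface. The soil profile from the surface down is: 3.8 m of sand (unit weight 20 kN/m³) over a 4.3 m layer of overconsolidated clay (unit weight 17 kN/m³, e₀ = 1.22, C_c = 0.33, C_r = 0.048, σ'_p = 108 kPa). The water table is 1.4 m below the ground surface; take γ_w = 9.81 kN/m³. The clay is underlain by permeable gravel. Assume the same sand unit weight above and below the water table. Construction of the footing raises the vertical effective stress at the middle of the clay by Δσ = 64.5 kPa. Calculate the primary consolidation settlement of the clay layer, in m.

Mid-depth of clay below the ground surface: z = 3.8 + 4.3/2 = 5.95 m.
Total vertical stress at mid-clay: σ_v = 20×3.8 + 17×2.15 = 112.55 kPa.
Pore pressure: u = 9.81×(5.95 − 1.4) = 44.636 kPa.
Initial effective stress: σ'_0 = σ_v − u = 112.55 − 44.636 = 67.914 kPa.
Final effective stress: σ'_f = 67.914 + 64.5 = 132.41 kPa.
σ'_f = 132.41 > σ'_p = 108 kPa, so the stress path crosses the preconsolidation pressure — recompression up to σ'_p, then virgin compression beyond:
S_c = H/(1+e₀)·[C_r·log₁₀(σ'_p/σ'_0) + C_c·log₁₀(σ'_f/σ'_p)]
    = 4.3/2.22 × [0.048×log₁₀(108/67.914) + 0.33×log₁₀(132.41/108)]
    = 1.9369 × [0.0096703 + 0.029204] = 0.0753 m

S_c ≈ 0.0753 m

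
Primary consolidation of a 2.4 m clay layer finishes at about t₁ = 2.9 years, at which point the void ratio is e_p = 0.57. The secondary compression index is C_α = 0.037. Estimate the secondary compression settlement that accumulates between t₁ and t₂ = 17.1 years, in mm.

S_s ≈ 43.6 mm

Secondary compression: S_s = C_α·H/(1+e_p)·log₁₀(t₂/t₁)
S_s = 0.037×2.4/(1+0.57)×log₁₀(17.1/2.9)
    = 0.05656 × 0.7706 = 0.04359 m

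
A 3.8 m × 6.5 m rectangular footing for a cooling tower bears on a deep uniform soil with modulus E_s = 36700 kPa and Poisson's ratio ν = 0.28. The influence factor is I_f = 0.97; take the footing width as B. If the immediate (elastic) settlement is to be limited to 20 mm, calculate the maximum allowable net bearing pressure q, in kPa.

S_e = q·B·(1−ν²)/E_s · I_f  ⇒  q = S_e·E_s / (B·(1−ν²)·I_f).
q = 0.02 × 36700 / (3.8 × 0.9216 × 0.97) = 216.1 kPa

q ≈ 216 kPa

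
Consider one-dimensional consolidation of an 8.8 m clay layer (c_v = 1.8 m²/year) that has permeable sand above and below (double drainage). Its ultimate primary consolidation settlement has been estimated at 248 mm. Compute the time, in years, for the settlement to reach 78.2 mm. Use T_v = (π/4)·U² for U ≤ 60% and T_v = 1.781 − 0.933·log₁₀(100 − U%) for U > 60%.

t ≈ 0.84 years

Drainage path length: H_d = H/2 = 4.4 m (double drainage).
U = S(t)/S_ult = 78.2/248 = 0.3153.
U ≤ 60%: T_v = (π/4)·U² = (π/4)×0.31532² = 0.078091.
t = T_v·H_d²/c_v = 0.078091×4.4²/1.8 = 0.8399 years.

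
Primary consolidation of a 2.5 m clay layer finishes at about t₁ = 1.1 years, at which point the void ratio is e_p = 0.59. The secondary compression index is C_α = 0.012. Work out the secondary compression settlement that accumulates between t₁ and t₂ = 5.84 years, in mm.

S_s ≈ 13.7 mm

Secondary compression: S_s = C_α·H/(1+e_p)·log₁₀(t₂/t₁)
S_s = 0.012×2.5/(1+0.59)×log₁₀(5.84/1.1)
    = 0.01887 × 0.725 = 0.01368 m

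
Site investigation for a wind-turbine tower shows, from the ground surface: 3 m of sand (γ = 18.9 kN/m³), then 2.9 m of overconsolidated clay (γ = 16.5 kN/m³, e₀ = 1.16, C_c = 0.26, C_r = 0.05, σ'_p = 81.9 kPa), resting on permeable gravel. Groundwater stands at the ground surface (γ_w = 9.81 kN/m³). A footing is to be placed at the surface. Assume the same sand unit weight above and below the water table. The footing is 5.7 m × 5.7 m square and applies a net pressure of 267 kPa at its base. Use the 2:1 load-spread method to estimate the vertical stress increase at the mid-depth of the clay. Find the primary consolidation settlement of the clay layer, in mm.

S_c ≈ 82.6 mm

Mid-depth of clay below the ground surface: z = 3 + 2.9/2 = 4.45 m.
Total vertical stress at mid-clay: σ_v = 18.9×3 + 16.5×1.45 = 80.625 kPa.
Pore pressure: u = 9.81×(4.45 − 0) = 43.655 kPa.
Initial effective stress: σ'_0 = σ_v − u = 80.625 − 43.655 = 36.97 kPa.
Stress increase at mid-clay by the 2:1 spreading method:
Δσ = qBL/((B+z)(L+z)) = 267×5.7×5.7/((5.7+4.45)(5.7+4.45)) = 84.203 kPa
Final effective stress: σ'_f = 36.97 + 84.203 = 121.17 kPa.
σ'_f = 121.17 > σ'_p = 81.9 kPa, so the stress path crosses the preconsolidation pressure — recompression up to σ'_p, then virgin compression beyond:
S_c = H/(1+e₀)·[C_r·log₁₀(σ'_p/σ'_0) + C_c·log₁₀(σ'_f/σ'_p)]
    = 2.9/2.16 × [0.05×log₁₀(81.9/36.97) + 0.26×log₁₀(121.17/81.9)]
    = 1.3426 × [0.017272 + 0.044229] = 0.08257 m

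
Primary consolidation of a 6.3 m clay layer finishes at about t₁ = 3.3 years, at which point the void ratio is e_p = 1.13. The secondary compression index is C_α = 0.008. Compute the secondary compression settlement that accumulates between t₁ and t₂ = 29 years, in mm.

Secondary compression: S_s = C_α·H/(1+e_p)·log₁₀(t₂/t₁)
S_s = 0.008×6.3/(1+1.13)×log₁₀(29/3.3)
    = 0.02366 × 0.9439 = 0.02233 m

S_s ≈ 22.3 mm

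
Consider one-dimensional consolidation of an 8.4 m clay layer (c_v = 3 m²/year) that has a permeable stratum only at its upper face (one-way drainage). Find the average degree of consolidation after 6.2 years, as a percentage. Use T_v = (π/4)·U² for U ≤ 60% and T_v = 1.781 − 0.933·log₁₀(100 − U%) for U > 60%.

U ≈ 57.9 %

Drainage path length: H_d = H = 8.4 m (single drainage).
T_v = c_v·t/H_d² = 3×6.2/8.4² = 0.26361.
T_v = 0.26361 corresponds to the U ≤ 60% branch:
U = √(4T_v/π) = 0.5793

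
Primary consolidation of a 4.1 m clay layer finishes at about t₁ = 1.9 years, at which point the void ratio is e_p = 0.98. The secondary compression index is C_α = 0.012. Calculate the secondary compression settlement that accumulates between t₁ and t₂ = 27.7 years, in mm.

S_s ≈ 28.9 mm

Secondary compression: S_s = C_α·H/(1+e_p)·log₁₀(t₂/t₁)
S_s = 0.012×4.1/(1+0.98)×log₁₀(27.7/1.9)
    = 0.02485 × 1.164 = 0.02892 m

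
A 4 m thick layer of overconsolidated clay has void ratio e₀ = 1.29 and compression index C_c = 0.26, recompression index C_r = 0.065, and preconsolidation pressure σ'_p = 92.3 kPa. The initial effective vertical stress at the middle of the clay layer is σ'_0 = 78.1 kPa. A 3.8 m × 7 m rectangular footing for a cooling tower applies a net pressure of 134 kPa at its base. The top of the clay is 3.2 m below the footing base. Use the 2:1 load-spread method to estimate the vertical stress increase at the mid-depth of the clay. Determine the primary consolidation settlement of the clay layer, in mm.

Mid-depth of clay below the footing base: z = 3.2 + 4/2 = 5.2 m.
Stress increase at mid-clay by the 2:1 spreading method:
Δσ = qBL/((B+z)(L+z)) = 134×3.8×7/((3.8+5.2)(7+5.2)) = 32.463 kPa
Final effective stress: σ'_f = 78.1 + 32.463 = 110.56 kPa.
σ'_f = 110.56 > σ'_p = 92.3 kPa, so the stress path crosses the preconsolidation pressure — recompression up to σ'_p, then virgin compression beyond:
S_c = H/(1+e₀)·[C_r·log₁₀(σ'_p/σ'_0) + C_c·log₁₀(σ'_f/σ'_p)]
    = 4/2.29 × [0.065×log₁₀(92.3/78.1) + 0.26×log₁₀(110.56/92.3)]
    = 1.7467 × [0.0047158 + 0.020383] = 0.04384 m

S_c ≈ 43.8 mm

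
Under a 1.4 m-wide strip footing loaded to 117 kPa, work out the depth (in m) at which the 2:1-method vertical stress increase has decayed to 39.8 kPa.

z ≈ 2.72 m

2:1 spreading — at depth z the loaded area has grown by z in each plan dimension:
qB/(B+z) = Δσ_z ⇒ z = qB/Δσ_z − B = 117×1.4/39.8 − 1.4 = 2.716 m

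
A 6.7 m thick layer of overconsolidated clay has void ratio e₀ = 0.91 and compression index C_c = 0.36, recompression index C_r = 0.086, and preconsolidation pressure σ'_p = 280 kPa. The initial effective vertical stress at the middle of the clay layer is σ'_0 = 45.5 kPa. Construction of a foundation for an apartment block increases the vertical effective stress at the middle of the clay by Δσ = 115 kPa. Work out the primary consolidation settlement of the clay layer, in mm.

S_c ≈ 165 mm

Final effective stress: σ'_f = 45.5 + 115 = 160.5 kPa.
σ'_f = 160.5 ≤ σ'_p = 280 kPa, so the clay remains overconsolidated and only the recompression index applies:
S_c = C_r·H/(1+e₀)·log₁₀(σ'_f/σ'_0) = 0.086×6.7/1.91×log₁₀(160.5/45.5)
    = 0.30168 × 0.54746 = 0.1652 m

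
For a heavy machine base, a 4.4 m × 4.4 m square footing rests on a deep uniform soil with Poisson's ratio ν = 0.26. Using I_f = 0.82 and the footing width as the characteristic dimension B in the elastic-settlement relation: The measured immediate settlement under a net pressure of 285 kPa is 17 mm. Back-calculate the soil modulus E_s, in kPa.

E_s ≈ 56400 kPa

S_e = q·B·(1−ν²)/E_s · I_f  ⇒  E_s = q·B·(1−ν²)·I_f / S_e.
E_s = 285 × 4.4 × 0.9324 × 0.82 / 0.017 = 56400 kPa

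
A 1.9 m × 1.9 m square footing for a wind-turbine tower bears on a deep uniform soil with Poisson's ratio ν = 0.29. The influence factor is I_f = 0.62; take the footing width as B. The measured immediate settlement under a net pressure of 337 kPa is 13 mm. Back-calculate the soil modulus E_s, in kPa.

E_s ≈ 28000 kPa

S_e = q·B·(1−ν²)/E_s · I_f  ⇒  E_s = q·B·(1−ν²)·I_f / S_e.
E_s = 337 × 1.9 × 0.9159 × 0.62 / 0.013 = 27970 kPa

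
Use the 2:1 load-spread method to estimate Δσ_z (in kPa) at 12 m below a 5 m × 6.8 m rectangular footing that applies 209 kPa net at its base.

Δσ_z ≈ 22.2 kPa

By the 2:1 method the load spreads at 1 horizontal : 2 vertical, so at depth z the loaded area has grown by z in each plan dimension:
Δσ = qBL/((B+z)(L+z)) = 209×5×6.8/((5+12)(6.8+12)) = 22.234 kPa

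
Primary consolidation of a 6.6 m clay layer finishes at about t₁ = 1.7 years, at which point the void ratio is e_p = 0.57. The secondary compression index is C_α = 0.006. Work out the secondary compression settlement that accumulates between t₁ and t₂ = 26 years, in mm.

Secondary compression: S_s = C_α·H/(1+e_p)·log₁₀(t₂/t₁)
S_s = 0.006×6.6/(1+0.57)×log₁₀(26/1.7)
    = 0.02522 × 1.185 = 0.02988 m

S_s ≈ 29.9 mm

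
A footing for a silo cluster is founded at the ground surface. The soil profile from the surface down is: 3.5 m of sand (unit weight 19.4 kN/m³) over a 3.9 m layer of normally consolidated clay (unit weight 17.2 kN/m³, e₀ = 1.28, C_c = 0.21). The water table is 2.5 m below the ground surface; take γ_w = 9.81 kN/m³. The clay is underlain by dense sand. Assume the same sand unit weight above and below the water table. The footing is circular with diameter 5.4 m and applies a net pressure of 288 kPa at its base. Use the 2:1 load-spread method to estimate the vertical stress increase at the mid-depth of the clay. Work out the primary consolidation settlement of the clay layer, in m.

S_c ≈ 0.107 m

Mid-depth of clay below the ground surface: z = 3.5 + 3.9/2 = 5.45 m.
Total vertical stress at mid-clay: σ_v = 19.4×3.5 + 17.2×1.95 = 101.44 kPa.
Pore pressure: u = 9.81×(5.45 − 2.5) = 28.94 kPa.
Initial effective stress: σ'_0 = σ_v − u = 101.44 − 28.94 = 72.5 kPa.
Stress increase at mid-clay by the 2:1 spreading method:
Δσ ≈ qD²/(D+z)² = 288×5.4²/(5.4+5.45)² = 71.338 kPa
Final effective stress: σ'_f = σ'_0 + Δσ = 72.5 + 71.338 = 143.84 kPa.
Normally consolidated clay, so the full stress increment lies on the virgin compression line:
S_c = C_c·H/(1+e₀)·log₁₀(σ'_f/σ'_0) = 0.21×3.9/(1+1.28)×log₁₀(143.84/72.5)
    = 0.35921 × 0.29754 = 0.1069 m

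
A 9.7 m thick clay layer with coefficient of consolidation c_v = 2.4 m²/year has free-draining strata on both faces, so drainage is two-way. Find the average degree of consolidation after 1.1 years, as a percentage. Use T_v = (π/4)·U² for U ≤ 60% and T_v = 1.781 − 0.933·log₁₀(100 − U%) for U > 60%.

U ≈ 37.8 %

Drainage path length: H_d = H/2 = 4.85 m (double drainage).
T_v = c_v·t/H_d² = 2.4×1.1/4.85² = 0.11223.
T_v = 0.11223 corresponds to the U ≤ 60% branch:
U = √(4T_v/π) = 0.378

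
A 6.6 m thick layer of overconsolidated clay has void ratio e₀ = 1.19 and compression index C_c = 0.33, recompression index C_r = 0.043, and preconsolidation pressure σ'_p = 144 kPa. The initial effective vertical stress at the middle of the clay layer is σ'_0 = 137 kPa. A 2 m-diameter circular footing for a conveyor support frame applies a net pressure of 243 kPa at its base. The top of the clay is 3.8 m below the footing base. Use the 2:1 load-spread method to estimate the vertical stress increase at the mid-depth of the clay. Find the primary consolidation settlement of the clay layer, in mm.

S_c ≈ 16.8 mm

Mid-depth of clay below the footing base: z = 3.8 + 6.6/2 = 7.1 m.
Stress increase at mid-clay by the 2:1 spreading method:
Δσ ≈ qD²/(D+z)² = 243×2²/(2+7.1)² = 11.738 kPa
Final effective stress: σ'_f = 137 + 11.738 = 148.74 kPa.
σ'_f = 148.74 > σ'_p = 144 kPa, so the stress path crosses the preconsolidation pressure — recompression up to σ'_p, then virgin compression beyond:
S_c = H/(1+e₀)·[C_r·log₁₀(σ'_p/σ'_0) + C_c·log₁₀(σ'_f/σ'_p)]
    = 6.6/2.19 × [0.043×log₁₀(144/137) + 0.33×log₁₀(148.74/144)]
    = 3.0137 × [0.0009306 + 0.0046415] = 0.01679 m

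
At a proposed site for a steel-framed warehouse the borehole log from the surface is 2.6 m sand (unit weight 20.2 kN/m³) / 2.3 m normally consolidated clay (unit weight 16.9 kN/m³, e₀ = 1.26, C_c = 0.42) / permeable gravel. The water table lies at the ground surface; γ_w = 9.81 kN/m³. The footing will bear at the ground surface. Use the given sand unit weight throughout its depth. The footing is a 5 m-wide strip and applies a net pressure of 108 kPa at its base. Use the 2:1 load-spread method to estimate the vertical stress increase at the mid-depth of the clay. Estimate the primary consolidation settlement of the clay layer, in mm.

Mid-depth of clay below the ground surface: z = 2.6 + 2.3/2 = 3.75 m.
Total vertical stress at mid-clay: σ_v = 20.2×2.6 + 16.9×1.15 = 71.955 kPa.
Pore pressure: u = 9.81×(3.75 − 0) = 36.788 kPa.
Initial effective stress: σ'_0 = σ_v − u = 71.955 − 36.788 = 35.167 kPa.
Stress increase at mid-clay by the 2:1 spreading method:
Δσ = qB/(B+z) = 108×5/(5+3.75) = 61.714 kPa
Final effective stress: σ'_f = σ'_0 + Δσ = 35.167 + 61.714 = 96.881 kPa.
Normally consolidated clay, so the full stress increment lies on the virgin compression line:
S_c = C_c·H/(1+e₀)·log₁₀(σ'_f/σ'_0) = 0.42×2.3/(1+1.26)×log₁₀(96.881/35.167)
    = 0.42743 × 0.4401 = 0.1881 m

S_c ≈ 188 mm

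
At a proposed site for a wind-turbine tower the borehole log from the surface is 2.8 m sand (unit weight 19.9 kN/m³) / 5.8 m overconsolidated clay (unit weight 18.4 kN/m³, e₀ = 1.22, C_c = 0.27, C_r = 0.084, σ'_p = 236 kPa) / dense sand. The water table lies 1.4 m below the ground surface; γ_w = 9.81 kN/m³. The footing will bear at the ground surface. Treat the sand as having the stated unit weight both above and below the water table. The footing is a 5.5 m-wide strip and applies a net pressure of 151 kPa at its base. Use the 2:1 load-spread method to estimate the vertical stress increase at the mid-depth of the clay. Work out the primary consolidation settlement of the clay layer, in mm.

Mid-depth of clay below the ground surface: z = 2.8 + 5.8/2 = 5.7 m.
Total vertical stress at mid-clay: σ_v = 19.9×2.8 + 18.4×2.9 = 109.08 kPa.
Pore pressure: u = 9.81×(5.7 − 1.4) = 42.183 kPa.
Initial effective stress: σ'_0 = σ_v − u = 109.08 − 42.183 = 66.897 kPa.
Stress increase at mid-clay by the 2:1 spreading method:
Δσ = qB/(B+z) = 151×5.5/(5.5+5.7) = 74.152 kPa
Final effective stress: σ'_f = 66.897 + 74.152 = 141.05 kPa.
σ'_f = 141.05 ≤ σ'_p = 236 kPa, so the clay remains overconsolidated and only the recompression index applies:
S_c = C_r·H/(1+e₀)·log₁₀(σ'_f/σ'_0) = 0.084×5.8/2.22×log₁₀(141.05/66.897)
    = 0.21946 × 0.32397 = 0.0711 m

S_c ≈ 71.1 mm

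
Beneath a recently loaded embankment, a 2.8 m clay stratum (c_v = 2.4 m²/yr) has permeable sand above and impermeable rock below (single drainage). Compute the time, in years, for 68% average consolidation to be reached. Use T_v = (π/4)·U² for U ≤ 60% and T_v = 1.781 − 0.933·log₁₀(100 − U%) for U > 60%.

t ≈ 1.23 years

Drainage path length: H_d = H = 2.8 m (single drainage).
U > 60%: T_v = 1.781 − 0.933·log₁₀(100 − 68) = 0.3767.
t = T_v·H_d²/c_v = 0.3767×2.8²/2.4 = 1.231 years.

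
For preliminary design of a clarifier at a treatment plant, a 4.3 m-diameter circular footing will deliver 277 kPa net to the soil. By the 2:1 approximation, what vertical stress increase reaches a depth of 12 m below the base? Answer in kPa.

By the 2:1 method the load spreads at 1 horizontal : 2 vertical, so at depth z the loaded area has grown by z in each plan dimension:
Δσ ≈ qD²/(D+z)² = 277×4.3²/(4.3+12)² = 19.277 kPa

Δσ_z ≈ 19.3 kPa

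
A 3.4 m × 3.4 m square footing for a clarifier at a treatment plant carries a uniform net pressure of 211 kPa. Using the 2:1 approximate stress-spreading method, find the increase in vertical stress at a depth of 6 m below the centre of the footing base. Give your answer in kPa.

By the 2:1 method the load spreads at 1 horizontal : 2 vertical, so at depth z the loaded area has grown by z in each plan dimension:
Δσ = qBL/((B+z)(L+z)) = 211×3.4×3.4/((3.4+6)(3.4+6)) = 27.605 kPa

Δσ_z ≈ 27.6 kPa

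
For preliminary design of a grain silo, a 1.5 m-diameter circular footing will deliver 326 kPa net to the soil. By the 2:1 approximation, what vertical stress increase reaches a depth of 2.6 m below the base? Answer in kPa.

Δσ_z ≈ 43.6 kPa

By the 2:1 method the load spreads at 1 horizontal : 2 vertical, so at depth z the loaded area has grown by z in each plan dimension:
Δσ ≈ qD²/(D+z)² = 326×1.5²/(1.5+2.6)² = 43.635 kPa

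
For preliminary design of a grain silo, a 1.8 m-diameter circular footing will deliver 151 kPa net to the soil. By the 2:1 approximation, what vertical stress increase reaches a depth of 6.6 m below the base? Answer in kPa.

Δσ_z ≈ 6.93 kPa

By the 2:1 method the load spreads at 1 horizontal : 2 vertical, so at depth z the loaded area has grown by z in each plan dimension:
Δσ ≈ qD²/(D+z)² = 151×1.8²/(1.8+6.6)² = 6.9337 kPa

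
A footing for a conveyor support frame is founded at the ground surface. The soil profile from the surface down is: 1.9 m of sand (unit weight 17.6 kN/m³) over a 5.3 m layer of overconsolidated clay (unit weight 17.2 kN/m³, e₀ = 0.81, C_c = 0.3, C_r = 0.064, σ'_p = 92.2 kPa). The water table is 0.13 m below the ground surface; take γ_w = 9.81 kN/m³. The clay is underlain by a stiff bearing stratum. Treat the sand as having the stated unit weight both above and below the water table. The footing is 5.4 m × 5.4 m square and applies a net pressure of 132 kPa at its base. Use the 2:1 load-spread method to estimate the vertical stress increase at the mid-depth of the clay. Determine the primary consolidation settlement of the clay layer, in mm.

Mid-depth of clay below the ground surface: z = 1.9 + 5.3/2 = 4.55 m.
Total vertical stress at mid-clay: σ_v = 17.6×1.9 + 17.2×2.65 = 79.02 kPa.
Pore pressure: u = 9.81×(4.55 − 0.13) = 43.36 kPa.
Initial effective stress: σ'_0 = σ_v − u = 79.02 − 43.36 = 35.66 kPa.
Stress increase at mid-clay by the 2:1 spreading method:
Δσ = qBL/((B+z)(L+z)) = 132×5.4×5.4/((5.4+4.55)(5.4+4.55)) = 38.879 kPa
Final effective stress: σ'_f = 35.66 + 38.879 = 74.539 kPa.
σ'_f = 74.539 ≤ σ'_p = 92.2 kPa, so the clay remains overconsolidated and only the recompression index applies:
S_c = C_r·H/(1+e₀)·log₁₀(σ'_f/σ'_0) = 0.064×5.3/1.81×log₁₀(74.539/35.66)
    = 0.1874 × 0.3202 = 0.06001 m

S_c ≈ 60 mm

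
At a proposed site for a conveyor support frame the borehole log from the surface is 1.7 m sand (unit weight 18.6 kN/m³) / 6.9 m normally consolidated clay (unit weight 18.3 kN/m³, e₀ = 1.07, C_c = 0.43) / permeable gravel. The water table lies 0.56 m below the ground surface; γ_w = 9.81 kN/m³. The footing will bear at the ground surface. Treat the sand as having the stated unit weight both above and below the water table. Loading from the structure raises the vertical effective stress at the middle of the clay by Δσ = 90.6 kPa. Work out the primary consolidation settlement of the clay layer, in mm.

Mid-depth of clay below the ground surface: z = 1.7 + 6.9/2 = 5.15 m.
Total vertical stress at mid-clay: σ_v = 18.6×1.7 + 18.3×3.45 = 94.755 kPa.
Pore pressure: u = 9.81×(5.15 − 0.56) = 45.028 kPa.
Initial effective stress: σ'_0 = σ_v − u = 94.755 − 45.028 = 49.727 kPa.
Final effective stress: σ'_f = σ'_0 + Δσ = 49.727 + 90.6 = 140.33 kPa.
Normally consolidated clay, so the full stress increment lies on the virgin compression line:
S_c = C_c·H/(1+e₀)·log₁₀(σ'_f/σ'_0) = 0.43×6.9/(1+1.07)×log₁₀(140.33/49.727)
    = 1.4333 × 0.45056 = 0.6458 m

S_c ≈ 646 mm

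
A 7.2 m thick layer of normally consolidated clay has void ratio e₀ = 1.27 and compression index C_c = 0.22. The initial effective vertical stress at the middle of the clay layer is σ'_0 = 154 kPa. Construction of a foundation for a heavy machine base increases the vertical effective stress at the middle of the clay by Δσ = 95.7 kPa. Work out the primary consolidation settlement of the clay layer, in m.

S_c ≈ 0.146 m

Final effective stress: σ'_f = σ'_0 + Δσ = 154 + 95.7 = 249.7 kPa.
Normally consolidated clay, so the full stress increment lies on the virgin compression line:
S_c = C_c·H/(1+e₀)·log₁₀(σ'_f/σ'_0) = 0.22×7.2/(1+1.27)×log₁₀(249.7/154)
    = 0.6978 × 0.2099 = 0.1465 m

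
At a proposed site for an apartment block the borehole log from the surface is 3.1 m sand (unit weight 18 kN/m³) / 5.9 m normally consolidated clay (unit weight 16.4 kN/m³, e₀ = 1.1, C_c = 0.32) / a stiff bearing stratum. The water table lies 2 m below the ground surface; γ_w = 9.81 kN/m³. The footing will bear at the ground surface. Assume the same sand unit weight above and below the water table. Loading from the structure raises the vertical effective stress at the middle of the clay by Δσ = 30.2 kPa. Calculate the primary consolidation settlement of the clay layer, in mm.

S_c ≈ 150 mm

Mid-depth of clay below the ground surface: z = 3.1 + 5.9/2 = 6.05 m.
Total vertical stress at mid-clay: σ_v = 18×3.1 + 16.4×2.95 = 104.18 kPa.
Pore pressure: u = 9.81×(6.05 − 2) = 39.73 kPa.
Initial effective stress: σ'_0 = σ_v − u = 104.18 − 39.73 = 64.45 kPa.
Final effective stress: σ'_f = σ'_0 + Δσ = 64.45 + 30.2 = 94.65 kPa.
Normally consolidated clay, so the full stress increment lies on the virgin compression line:
S_c = C_c·H/(1+e₀)·log₁₀(σ'_f/σ'_0) = 0.32×5.9/(1+1.1)×log₁₀(94.65/64.45)
    = 0.89905 × 0.1669 = 0.1501 m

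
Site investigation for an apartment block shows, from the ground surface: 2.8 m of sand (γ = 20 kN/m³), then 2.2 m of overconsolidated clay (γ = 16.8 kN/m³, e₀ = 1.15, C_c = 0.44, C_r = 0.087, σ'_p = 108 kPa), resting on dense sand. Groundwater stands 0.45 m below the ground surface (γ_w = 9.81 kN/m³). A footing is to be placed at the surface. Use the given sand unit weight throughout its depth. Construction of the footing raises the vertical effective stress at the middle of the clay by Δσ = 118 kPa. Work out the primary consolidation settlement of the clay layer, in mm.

Mid-depth of clay below the ground surface: z = 2.8 + 2.2/2 = 3.9 m.
Total vertical stress at mid-clay: σ_v = 20×2.8 + 16.8×1.1 = 74.48 kPa.
Pore pressure: u = 9.81×(3.9 − 0.45) = 33.845 kPa.
Initial effective stress: σ'_0 = σ_v − u = 74.48 − 33.845 = 40.635 kPa.
Final effective stress: σ'_f = 40.635 + 118 = 158.63 kPa.
σ'_f = 158.63 > σ'_p = 108 kPa, so the stress path crosses the preconsolidation pressure — recompression up to σ'_p, then virgin compression beyond:
S_c = H/(1+e₀)·[C_r·log₁₀(σ'_p/σ'_0) + C_c·log₁₀(σ'_f/σ'_p)]
    = 2.2/2.15 × [0.087×log₁₀(108/40.635) + 0.44×log₁₀(158.63/108)]
    = 1.0233 × [0.036934 + 0.073463] = 0.113 m

S_c ≈ 113 mm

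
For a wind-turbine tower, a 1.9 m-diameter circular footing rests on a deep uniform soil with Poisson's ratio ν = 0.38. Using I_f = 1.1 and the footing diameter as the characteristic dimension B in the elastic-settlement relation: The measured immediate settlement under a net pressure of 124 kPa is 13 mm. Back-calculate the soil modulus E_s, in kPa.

E_s ≈ 17100 kPa

S_e = q·B·(1−ν²)/E_s · I_f  ⇒  E_s = q·B·(1−ν²)·I_f / S_e.
E_s = 124 × 1.9 × 0.8556 × 1.1 / 0.013 = 17060 kPa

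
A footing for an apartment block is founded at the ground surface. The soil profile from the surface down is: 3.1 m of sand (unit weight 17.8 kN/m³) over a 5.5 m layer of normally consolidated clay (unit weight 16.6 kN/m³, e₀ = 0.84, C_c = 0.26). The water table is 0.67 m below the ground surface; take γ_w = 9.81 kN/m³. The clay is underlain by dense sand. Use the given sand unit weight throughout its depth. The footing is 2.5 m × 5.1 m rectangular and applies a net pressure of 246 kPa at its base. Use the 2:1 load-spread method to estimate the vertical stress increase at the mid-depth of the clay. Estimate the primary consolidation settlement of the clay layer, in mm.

S_c ≈ 176 mm

Mid-depth of clay below the ground surface: z = 3.1 + 5.5/2 = 5.85 m.
Total vertical stress at mid-clay: σ_v = 17.8×3.1 + 16.6×2.75 = 100.83 kPa.
Pore pressure: u = 9.81×(5.85 − 0.67) = 50.816 kPa.
Initial effective stress: σ'_0 = σ_v − u = 100.83 − 50.816 = 50.014 kPa.
Stress increase at mid-clay by the 2:1 spreading method:
Δσ = qBL/((B+z)(L+z)) = 246×2.5×5.1/((2.5+5.85)(5.1+5.85)) = 34.304 kPa
Final effective stress: σ'_f = σ'_0 + Δσ = 50.014 + 34.304 = 84.318 kPa.
Normally consolidated clay, so the full stress increment lies on the virgin compression line:
S_c = C_c·H/(1+e₀)·log₁₀(σ'_f/σ'_0) = 0.26×5.5/(1+0.84)×log₁₀(84.318/50.014)
    = 0.77717 × 0.22683 = 0.1763 m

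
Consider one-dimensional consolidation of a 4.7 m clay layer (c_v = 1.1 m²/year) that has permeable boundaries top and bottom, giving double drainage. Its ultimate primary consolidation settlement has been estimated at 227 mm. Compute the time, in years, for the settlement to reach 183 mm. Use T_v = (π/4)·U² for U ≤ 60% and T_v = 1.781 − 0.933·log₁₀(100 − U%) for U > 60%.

t ≈ 2.91 years

Drainage path length: H_d = H/2 = 2.35 m (double drainage).
U = S(t)/S_ult = 183/227 = 0.8062.
U > 60%: T_v = 1.781 − 0.933·log₁₀(100 − 80.617) = 0.57983.
t = T_v·H_d²/c_v = 0.57983×2.35²/1.1 = 2.911 years.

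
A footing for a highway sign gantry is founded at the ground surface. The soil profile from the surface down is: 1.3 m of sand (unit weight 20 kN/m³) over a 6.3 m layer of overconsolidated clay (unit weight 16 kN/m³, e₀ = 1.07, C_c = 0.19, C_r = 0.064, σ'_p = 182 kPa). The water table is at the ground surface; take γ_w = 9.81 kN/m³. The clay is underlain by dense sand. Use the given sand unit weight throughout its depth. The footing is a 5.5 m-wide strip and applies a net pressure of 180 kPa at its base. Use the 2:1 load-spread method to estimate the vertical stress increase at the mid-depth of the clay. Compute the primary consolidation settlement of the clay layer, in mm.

S_c ≈ 118 mm

Mid-depth of clay below the ground surface: z = 1.3 + 6.3/2 = 4.45 m.
Total vertical stress at mid-clay: σ_v = 20×1.3 + 16×3.15 = 76.4 kPa.
Pore pressure: u = 9.81×(4.45 − 0) = 43.655 kPa.
Initial effective stress: σ'_0 = σ_v − u = 76.4 − 43.655 = 32.745 kPa.
Stress increase at mid-clay by the 2:1 spreading method:
Δσ = qB/(B+z) = 180×5.5/(5.5+4.45) = 99.497 kPa
Final effective stress: σ'_f = 32.745 + 99.497 = 132.24 kPa.
σ'_f = 132.24 ≤ σ'_p = 182 kPa, so the clay remains overconsolidated and only the recompression index applies:
S_c = C_r·H/(1+e₀)·log₁₀(σ'_f/σ'_0) = 0.064×6.3/2.07×log₁₀(132.24/32.745)
    = 0.19478 × 0.60622 = 0.1181 m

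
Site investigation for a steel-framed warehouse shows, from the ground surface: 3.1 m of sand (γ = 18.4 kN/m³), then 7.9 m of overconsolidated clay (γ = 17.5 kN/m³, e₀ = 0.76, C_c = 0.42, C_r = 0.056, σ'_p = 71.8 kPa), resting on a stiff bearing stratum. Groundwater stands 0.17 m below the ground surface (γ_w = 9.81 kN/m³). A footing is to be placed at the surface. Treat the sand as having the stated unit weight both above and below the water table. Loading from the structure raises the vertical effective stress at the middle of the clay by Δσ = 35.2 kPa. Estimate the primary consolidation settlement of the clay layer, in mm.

S_c ≈ 241 mm

Mid-depth of clay below the ground surface: z = 3.1 + 7.9/2 = 7.05 m.
Total vertical stress at mid-clay: σ_v = 18.4×3.1 + 17.5×3.95 = 126.16 kPa.
Pore pressure: u = 9.81×(7.05 − 0.17) = 67.493 kPa.
Initial effective stress: σ'_0 = σ_v − u = 126.16 − 67.493 = 58.667 kPa.
Final effective stress: σ'_f = 58.667 + 35.2 = 93.867 kPa.
σ'_f = 93.867 > σ'_p = 71.8 kPa, so the stress path crosses the preconsolidation pressure — recompression up to σ'_p, then virgin compression beyond:
S_c = H/(1+e₀)·[C_r·log₁₀(σ'_p/σ'_0) + C_c·log₁₀(σ'_f/σ'_p)]
    = 7.9/1.76 × [0.056×log₁₀(71.8/58.667) + 0.42×log₁₀(93.867/71.8)]
    = 4.4886 × [0.0049129 + 0.048883] = 0.2415 m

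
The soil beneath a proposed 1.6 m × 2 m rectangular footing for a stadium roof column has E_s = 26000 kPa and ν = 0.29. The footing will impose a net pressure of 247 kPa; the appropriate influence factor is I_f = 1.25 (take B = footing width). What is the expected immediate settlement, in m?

S_e ≈ 0.0174 m

Immediate (elastic) settlement: S_e = q·B·(1−ν²)/E_s · I_f.
S_e = 247 × 1.6 × (1 − 0.29²) / 26000 × 1.25
    = 247 × 1.6 × 0.9159 / 26000 × 1.25
    = 0.0174 m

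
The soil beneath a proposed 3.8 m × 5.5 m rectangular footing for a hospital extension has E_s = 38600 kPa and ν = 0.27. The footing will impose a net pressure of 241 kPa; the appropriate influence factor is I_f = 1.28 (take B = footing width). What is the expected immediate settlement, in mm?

Immediate (elastic) settlement: S_e = q·B·(1−ν²)/E_s · I_f.
S_e = 241 × 3.8 × (1 − 0.27²) / 38600 × 1.28
    = 241 × 3.8 × 0.9271 / 38600 × 1.28
    = 0.02815 m = 28.15 mm

S_e ≈ 28.2 mm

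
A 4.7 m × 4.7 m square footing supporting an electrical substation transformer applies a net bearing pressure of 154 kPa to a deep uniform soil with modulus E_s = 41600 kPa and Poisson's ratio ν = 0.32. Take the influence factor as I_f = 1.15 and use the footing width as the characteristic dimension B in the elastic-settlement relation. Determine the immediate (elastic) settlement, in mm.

Immediate (elastic) settlement: S_e = q·B·(1−ν²)/E_s · I_f.
S_e = 154 × 4.7 × (1 − 0.32²) / 41600 × 1.15
    = 154 × 4.7 × 0.8976 / 41600 × 1.15
    = 0.01796 m = 17.96 mm

S_e ≈ 18 mm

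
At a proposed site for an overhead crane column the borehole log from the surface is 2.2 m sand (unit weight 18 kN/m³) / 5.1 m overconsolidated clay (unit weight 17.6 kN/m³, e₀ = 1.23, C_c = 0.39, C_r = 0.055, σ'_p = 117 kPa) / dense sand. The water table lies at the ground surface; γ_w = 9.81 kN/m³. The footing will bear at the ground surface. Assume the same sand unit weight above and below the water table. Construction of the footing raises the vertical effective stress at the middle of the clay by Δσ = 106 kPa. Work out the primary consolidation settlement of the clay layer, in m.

Mid-depth of clay below the ground surface: z = 2.2 + 5.1/2 = 4.75 m.
Total vertical stress at mid-clay: σ_v = 18×2.2 + 17.6×2.55 = 84.48 kPa.
Pore pressure: u = 9.81×(4.75 − 0) = 46.598 kPa.
Initial effective stress: σ'_0 = σ_v − u = 84.48 − 46.598 = 37.882 kPa.
Final effective stress: σ'_f = 37.882 + 106 = 143.88 kPa.
σ'_f = 143.88 > σ'_p = 117 kPa, so the stress path crosses the preconsolidation pressure — recompression up to σ'_p, then virgin compression beyond:
S_c = H/(1+e₀)·[C_r·log₁₀(σ'_p/σ'_0) + C_c·log₁₀(σ'_f/σ'_p)]
    = 5.1/2.23 × [0.055×log₁₀(117/37.882) + 0.39×log₁₀(143.88/117)]
    = 2.287 × [0.026936 + 0.035028] = 0.1417 m

S_c ≈ 0.142 m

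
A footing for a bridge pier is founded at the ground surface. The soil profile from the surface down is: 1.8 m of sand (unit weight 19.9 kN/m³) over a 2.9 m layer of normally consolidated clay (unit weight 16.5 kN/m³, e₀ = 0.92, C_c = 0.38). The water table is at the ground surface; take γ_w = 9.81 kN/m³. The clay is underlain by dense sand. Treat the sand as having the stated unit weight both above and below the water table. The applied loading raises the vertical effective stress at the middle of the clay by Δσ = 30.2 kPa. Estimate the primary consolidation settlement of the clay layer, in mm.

Mid-depth of clay below the ground surface: z = 1.8 + 2.9/2 = 3.25 m.
Total vertical stress at mid-clay: σ_v = 19.9×1.8 + 16.5×1.45 = 59.745 kPa.
Pore pressure: u = 9.81×(3.25 − 0) = 31.883 kPa.
Initial effective stress: σ'_0 = σ_v − u = 59.745 − 31.883 = 27.862 kPa.
Final effective stress: σ'_f = σ'_0 + Δσ = 27.862 + 30.2 = 58.062 kPa.
Normally consolidated clay, so the full stress increment lies on the virgin compression line:
S_c = C_c·H/(1+e₀)·log₁₀(σ'_f/σ'_0) = 0.38×2.9/(1+0.92)×log₁₀(58.062/27.862)
    = 0.57396 × 0.31888 = 0.183 m

S_c ≈ 183 mm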